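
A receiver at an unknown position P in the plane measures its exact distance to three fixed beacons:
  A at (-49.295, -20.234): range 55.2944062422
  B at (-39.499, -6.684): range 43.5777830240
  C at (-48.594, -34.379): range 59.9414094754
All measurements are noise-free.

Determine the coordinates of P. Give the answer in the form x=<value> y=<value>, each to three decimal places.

eq1: (x + 49.295)² + (y + 20.234)² = 55.2944062422²
eq2: (x + 39.499)² + (y + 6.684)² = 43.5777830240²
eq3: (x + 48.594)² + (y + 34.379)² = 59.9414094754²
eq1−eq2, eq1−eq3 (x²,y² cancel):
  19.592·x + 27.100·y = -76.116736
  1.402·x − 28.290·y = 168.379488
det = 19.592·-28.290 − 27.100·1.402 = -592.251880
x = (-76.116736·-28.290 − 27.100·168.379488) / -592.251880 = 4.068778
y = (19.592·168.379488 − -76.116736·1.402) / -592.251880 = -5.750267

x=4.069 y=-5.750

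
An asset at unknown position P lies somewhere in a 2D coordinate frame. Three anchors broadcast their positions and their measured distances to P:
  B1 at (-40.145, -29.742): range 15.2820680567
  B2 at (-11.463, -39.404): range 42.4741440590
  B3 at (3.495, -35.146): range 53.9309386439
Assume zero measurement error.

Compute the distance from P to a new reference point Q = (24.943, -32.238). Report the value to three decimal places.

73.686

eq1: (x + 40.145)² + (y + 29.742)² = 15.2820680567²
eq2: (x + 11.463)² + (y + 39.404)² = 42.4741440590²
eq3: (x − 3.495)² + (y + 35.146)² = 53.9309386439²
eq1−eq2, eq1−eq3 (x²,y² cancel):
  57.364·x − 19.324·y = -2382.643313
  87.280·x − 10.808·y = -3923.755787
det = 57.364·-10.808 − -19.324·87.280 = 1066.608608
x = (-2382.643313·-10.808 − -19.324·-3923.755787) / 1066.608608 = -46.944163
y = (57.364·-3923.755787 − -2382.643313·87.280) / 1066.608608 = -16.055766
|P − Q| = √((-46.944163 − 24.943)² + (-16.055766 − -32.238)²) = 73.686015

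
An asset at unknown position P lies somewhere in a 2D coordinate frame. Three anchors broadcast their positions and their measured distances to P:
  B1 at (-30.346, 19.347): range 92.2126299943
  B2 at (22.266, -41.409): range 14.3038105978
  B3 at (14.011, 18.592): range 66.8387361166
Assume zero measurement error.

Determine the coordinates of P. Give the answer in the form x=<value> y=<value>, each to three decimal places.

x=36.245 y=-44.440

eq1: (x + 30.346)² + (y − 19.347)² = 92.2126299943²
eq2: (x − 22.266)² + (y + 41.409)² = 14.3038105978²
eq3: (x − 14.011)² + (y − 18.592)² = 66.8387361166²
eq3−eq1, eq3−eq2 (x²,y² cancel):
  -88.714·x + 1.510·y = -3282.536945
  16.510·x − 120.002·y = 5931.327100
det = -88.714·-120.002 − 1.510·16.510 = 10620.927328
x = (-3282.536945·-120.002 − 1.510·5931.327100) / 10620.927328 = 36.244923
y = (-88.714·5931.327100 − -3282.536945·16.510) / 10620.927328 = -44.440288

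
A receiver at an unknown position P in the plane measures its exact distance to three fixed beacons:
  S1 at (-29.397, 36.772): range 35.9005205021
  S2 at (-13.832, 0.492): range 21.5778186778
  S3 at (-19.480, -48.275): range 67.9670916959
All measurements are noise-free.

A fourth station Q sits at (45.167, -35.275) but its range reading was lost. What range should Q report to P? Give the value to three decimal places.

68.625

eq1: (x + 29.397)² + (y − 36.772)² = 35.9005205021²
eq2: (x + 13.832)² + (y − 0.492)² = 21.5778186778²
eq3: (x + 19.480)² + (y + 48.275)² = 67.9670916959²
eq2−eq1, eq2−eq3 (x²,y² cancel):
  -31.130·x + 72.560·y = 1201.552192
  -11.296·x − 97.534·y = -1635.543558
det = -31.130·-97.534 − 72.560·-11.296 = 3855.871180
x = (1201.552192·-97.534 − 72.560·-1635.543558) / 3855.871180 = 0.384569
y = (-31.130·-1635.543558 − 1201.552192·-11.296) / 3855.871180 = 16.724419
|P − Q| = √((0.384569 − 45.167)² + (16.724419 − -35.275)²) = 68.625110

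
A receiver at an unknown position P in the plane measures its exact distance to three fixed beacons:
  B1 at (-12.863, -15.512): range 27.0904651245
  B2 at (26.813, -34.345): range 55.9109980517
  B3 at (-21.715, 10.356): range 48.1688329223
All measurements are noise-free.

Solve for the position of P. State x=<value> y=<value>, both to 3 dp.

x=-29.022 y=-37.255

eq1: (x + 12.863)² + (y + 15.512)² = 27.0904651245²
eq2: (x − 26.813)² + (y + 34.345)² = 55.9109980517²
eq3: (x + 21.715)² + (y − 10.356)² = 48.1688329223²
eq2−eq3, eq2−eq1 (x²,y² cancel):
  -97.056·x + 89.402·y = -513.924795
  -79.352·x + 37.666·y = 899.709321
det = -97.056·37.666 − 89.402·-79.352 = 3438.516208
x = (-513.924795·37.666 − 89.402·899.709321) / 3438.516208 = -29.022200
y = (-97.056·899.709321 − -513.924795·-79.352) / 3438.516208 = -37.255357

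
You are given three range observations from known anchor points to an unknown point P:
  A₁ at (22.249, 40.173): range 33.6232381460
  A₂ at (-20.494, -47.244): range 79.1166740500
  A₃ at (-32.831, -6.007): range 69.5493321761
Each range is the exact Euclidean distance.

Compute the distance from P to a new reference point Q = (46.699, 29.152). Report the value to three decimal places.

eq1: (x − 22.249)² + (y − 40.173)² = 33.6232381460²
eq2: (x + 20.494)² + (y + 47.244)² = 79.1166740500²
eq3: (x + 32.831)² + (y + 6.007)² = 69.5493321761²
eq3−eq1, eq3−eq2 (x²,y² cancel):
  110.160·x + 92.360·y = 4701.516783
  24.674·x − 82.474·y = 115.702455
det = 110.160·-82.474 − 92.360·24.674 = -11364.226480
x = (4701.516783·-82.474 − 92.360·115.702455) / -11364.226480 = 35.060827
y = (110.160·115.702455 − 4701.516783·24.674) / -11364.226480 = 9.086359
|P − Q| = √((35.060827 − 46.699)² + (9.086359 − 29.152)²) = 23.196487

23.196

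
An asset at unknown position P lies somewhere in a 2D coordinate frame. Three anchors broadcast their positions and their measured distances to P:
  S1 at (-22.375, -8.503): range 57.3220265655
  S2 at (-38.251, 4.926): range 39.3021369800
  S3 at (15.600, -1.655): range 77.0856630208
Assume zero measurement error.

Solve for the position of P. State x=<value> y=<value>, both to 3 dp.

eq1: (x + 22.375)² + (y + 8.503)² = 57.3220265655²
eq2: (x + 38.251)² + (y − 4.926)² = 39.3021369800²
eq3: (x − 15.600)² + (y + 1.655)² = 77.0856630208²
eq2−eq1, eq2−eq3 (x²,y² cancel):
  31.752·x − 26.858·y = -2655.619601
  107.702·x − 13.162·y = -5638.846924
det = 31.752·-13.162 − -26.858·107.702 = 2474.740492
x = (-2655.619601·-13.162 − -26.858·-5638.846924) / 2474.740492 = -47.073576
y = (31.752·-5638.846924 − -2655.619601·107.702) / 2474.740492 = 43.225088

x=-47.074 y=43.225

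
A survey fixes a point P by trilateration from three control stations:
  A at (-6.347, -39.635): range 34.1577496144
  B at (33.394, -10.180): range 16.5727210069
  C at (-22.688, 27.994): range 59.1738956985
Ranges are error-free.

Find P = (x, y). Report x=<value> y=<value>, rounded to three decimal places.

eq1: (x + 6.347)² + (y + 39.635)² = 34.1577496144²
eq2: (x − 33.394)² + (y + 10.180)² = 16.5727210069²
eq3: (x + 22.688)² + (y − 27.994)² = 59.1738956985²
eq2−eq3, eq2−eq1 (x²,y² cancel):
  -112.164·x + 76.348·y = -3147.277107
  -79.482·x − 58.910·y = -499.670779
det = -112.164·-58.910 − 76.348·-79.482 = 12675.872976
x = (-3147.277107·-58.910 − 76.348·-499.670779) / 12675.872976 = 17.636257
y = (-112.164·-499.670779 − -3147.277107·-79.482) / 12675.872976 = -15.313092

x=17.636 y=-15.313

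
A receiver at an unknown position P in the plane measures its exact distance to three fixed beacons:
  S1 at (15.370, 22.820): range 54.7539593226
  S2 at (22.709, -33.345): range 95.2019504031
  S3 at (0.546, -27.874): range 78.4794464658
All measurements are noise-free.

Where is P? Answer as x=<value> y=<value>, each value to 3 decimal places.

eq1: (x − 15.370)² + (y − 22.820)² = 54.7539593226²
eq2: (x − 22.709)² + (y + 33.345)² = 95.2019504031²
eq3: (x − 0.546)² + (y + 27.874)² = 78.4794464658²
eq2−eq1, eq2−eq3 (x²,y² cancel):
  -14.678·x + 112.330·y = 5194.816893
  -44.326·x + 10.942·y = 2054.058129
det = -14.678·10.942 − 112.330·-44.326 = 4818.532904
x = (5194.816893·10.942 − 112.330·2054.058129) / 4818.532904 = -36.087885
y = (-14.678·2054.058129 − 5194.816893·-44.326) / 4818.532904 = 41.530481

x=-36.088 y=41.530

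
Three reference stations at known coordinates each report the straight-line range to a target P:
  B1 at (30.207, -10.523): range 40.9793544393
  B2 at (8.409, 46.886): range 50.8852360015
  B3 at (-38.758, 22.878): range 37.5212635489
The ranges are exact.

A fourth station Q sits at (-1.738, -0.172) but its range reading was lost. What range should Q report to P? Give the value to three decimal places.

eq1: (x − 30.207)² + (y + 10.523)² = 40.9793544393²
eq2: (x − 8.409)² + (y − 46.886)² = 50.8852360015²
eq3: (x + 38.758)² + (y − 22.878)² = 37.5212635489²
eq1−eq2, eq1−eq3 (x²,y² cancel):
  -43.596·x + 114.818·y = 335.812146
  -137.930·x + 66.802·y = 1273.851342
det = -43.596·66.802 − 114.818·-137.930 = 12924.546748
x = (335.812146·66.802 − 114.818·1273.851342) / 12924.546748 = -9.580850
y = (-43.596·1273.851342 − 335.812146·-137.930) / 12924.546748 = -0.713081
|P − Q| = √((-9.580850 − -1.738)² + (-0.713081 − -0.172)²) = 7.861492

7.861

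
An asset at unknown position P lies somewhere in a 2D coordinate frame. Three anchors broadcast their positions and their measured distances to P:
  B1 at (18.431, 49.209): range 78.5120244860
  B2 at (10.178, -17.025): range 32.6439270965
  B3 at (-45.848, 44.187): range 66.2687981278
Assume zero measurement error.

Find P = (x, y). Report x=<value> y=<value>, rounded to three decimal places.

x=-22.456 y=-17.816

eq1: (x − 18.431)² + (y − 49.209)² = 78.5120244860²
eq2: (x − 10.178)² + (y + 17.025)² = 32.6439270965²
eq3: (x + 45.848)² + (y − 44.187)² = 66.2687981278²
eq2−eq3, eq2−eq1 (x²,y² cancel):
  -112.052·x + 122.424·y = 335.160135
  16.506·x + 132.468·y = -2730.726880
det = -112.052·132.468 − 122.424·16.506 = -16864.034880
x = (335.160135·132.468 − 122.424·-2730.726880) / -16864.034880 = -22.456340
y = (-112.052·-2730.726880 − 335.160135·16.506) / -16864.034880 = -17.816095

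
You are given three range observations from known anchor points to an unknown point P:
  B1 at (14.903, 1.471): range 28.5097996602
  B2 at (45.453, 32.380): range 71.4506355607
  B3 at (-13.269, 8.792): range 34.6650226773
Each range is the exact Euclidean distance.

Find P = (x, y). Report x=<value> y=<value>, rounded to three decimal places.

eq1: (x − 14.903)² + (y − 1.471)² = 28.5097996602²
eq2: (x − 45.453)² + (y − 32.380)² = 71.4506355607²
eq3: (x + 13.269)² + (y − 8.792)² = 34.6650226773²
eq2−eq1, eq2−eq3 (x²,y² cancel):
  -61.100·x − 61.818·y = 1402.208286
  -117.444·x − 47.176·y = 1042.455541
det = -61.100·-47.176 − -61.818·-117.444 = -4377.699592
x = (1402.208286·-47.176 − -61.818·1042.455541) / -4377.699592 = 0.390173
y = (-61.100·1042.455541 − 1402.208286·-117.444) / -4377.699592 = -23.068489

x=0.390 y=-23.068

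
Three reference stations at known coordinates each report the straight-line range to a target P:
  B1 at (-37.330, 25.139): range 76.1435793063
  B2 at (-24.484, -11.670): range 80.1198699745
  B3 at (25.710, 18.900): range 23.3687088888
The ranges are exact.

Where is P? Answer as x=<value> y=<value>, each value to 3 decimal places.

x=37.530 y=39.059

eq1: (x + 37.330)² + (y − 25.139)² = 76.1435793063²
eq2: (x + 24.484)² + (y + 11.670)² = 80.1198699745²
eq3: (x − 25.710)² + (y − 18.900)² = 23.3687088888²
eq3−eq2, eq3−eq1 (x²,y² cancel):
  -100.388·x − 61.140·y = -6155.655954
  -126.080·x + 12.478·y = -4244.463993
det = -100.388·12.478 − -61.140·-126.080 = -8961.172664
x = (-6155.655954·12.478 − -61.140·-4244.463993) / -8961.172664 = 37.530446
y = (-100.388·-4244.463993 − -6155.655954·-126.080) / -8961.172664 = 39.058711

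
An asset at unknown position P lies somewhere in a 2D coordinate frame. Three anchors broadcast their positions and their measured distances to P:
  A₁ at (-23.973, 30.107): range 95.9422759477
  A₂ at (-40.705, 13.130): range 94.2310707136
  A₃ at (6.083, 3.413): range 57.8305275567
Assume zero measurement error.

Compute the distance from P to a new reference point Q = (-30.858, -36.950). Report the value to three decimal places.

61.984

eq1: (x + 23.973)² + (y − 30.107)² = 95.9422759477²
eq2: (x + 40.705)² + (y − 13.130)² = 94.2310707136²
eq3: (x − 6.083)² + (y − 3.413)² = 57.8305275567²
eq2−eq1, eq2−eq3 (x²,y² cancel):
  33.464·x + 33.954·y = -673.583373
  93.576·x − 19.434·y = 3754.482303
det = 33.464·-19.434 − 33.954·93.576 = -3827.618880
x = (-673.583373·-19.434 − 33.954·3754.482303) / -3827.618880 = 29.885231
y = (33.464·3754.482303 − -673.583373·93.576) / -3827.618880 = -49.292064
|P − Q| = √((29.885231 − -30.858)² + (-49.292064 − -36.950)²) = 61.984406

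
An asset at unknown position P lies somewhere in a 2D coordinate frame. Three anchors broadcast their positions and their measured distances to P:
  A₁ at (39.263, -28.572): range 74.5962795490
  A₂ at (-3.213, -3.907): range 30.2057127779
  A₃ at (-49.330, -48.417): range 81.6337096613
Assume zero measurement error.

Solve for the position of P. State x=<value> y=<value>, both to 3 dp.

x=-12.979 y=24.676

eq1: (x − 39.263)² + (y + 28.572)² = 74.5962795490²
eq2: (x + 3.213)² + (y + 3.907)² = 30.2057127779²
eq3: (x + 49.330)² + (y + 48.417)² = 81.6337096613²
eq1−eq2, eq1−eq3 (x²,y² cancel):
  -84.952·x + 49.330·y = 2319.865503
  -177.186·x − 39.690·y = 1320.254805
det = -84.952·-39.690 − 49.330·-177.186 = 12112.330260
x = (2319.865503·-39.690 − 49.330·1320.254805) / 12112.330260 = -12.978810
y = (-84.952·1320.254805 − 2319.865503·-177.186) / 12112.330260 = 24.676457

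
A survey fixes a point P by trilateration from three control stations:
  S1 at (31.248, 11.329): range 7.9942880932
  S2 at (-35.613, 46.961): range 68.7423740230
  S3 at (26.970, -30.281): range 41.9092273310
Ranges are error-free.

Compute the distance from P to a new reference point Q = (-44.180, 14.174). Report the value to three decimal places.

eq1: (x − 31.248)² + (y − 11.329)² = 7.9942880932²
eq2: (x + 35.613)² + (y − 46.961)² = 68.7423740230²
eq3: (x − 26.970)² + (y + 30.281)² = 41.9092273310²
eq3−eq2, eq3−eq1 (x²,y² cancel):
  -125.166·x + 154.484·y = -1139.829222
  8.556·x + 83.220·y = 1152.938577
det = -125.166·83.220 − 154.484·8.556 = -11738.079624
x = (-1139.829222·83.220 − 154.484·1152.938577) / -11738.079624 = 23.254839
y = (-125.166·1152.938577 − -1139.829222·8.556) / -11738.079624 = 11.463232
|P − Q| = √((23.254839 − -44.180)² + (11.463232 − 14.174)²) = 67.489301

67.489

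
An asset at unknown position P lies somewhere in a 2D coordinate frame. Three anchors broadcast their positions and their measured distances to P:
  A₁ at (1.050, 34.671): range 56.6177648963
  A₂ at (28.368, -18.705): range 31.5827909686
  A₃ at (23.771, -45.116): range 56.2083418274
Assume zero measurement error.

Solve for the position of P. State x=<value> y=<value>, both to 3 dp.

eq1: (x − 1.050)² + (y − 34.671)² = 56.6177648963²
eq2: (x − 28.368)² + (y + 18.705)² = 31.5827909686²
eq3: (x − 23.771)² + (y + 45.116)² = 56.2083418274²
eq2−eq1, eq2−eq3 (x²,y² cancel):
  -54.636·x + 106.752·y = -2159.538324
  -9.194·x − 52.822·y = -716.011558
det = -54.636·-52.822 − 106.752·-9.194 = 3867.460680
x = (-2159.538324·-52.822 − 106.752·-716.011558) / 3867.460680 = 49.258885
y = (-54.636·-716.011558 − -2159.538324·-9.194) / 3867.460680 = 4.981360

x=49.259 y=4.981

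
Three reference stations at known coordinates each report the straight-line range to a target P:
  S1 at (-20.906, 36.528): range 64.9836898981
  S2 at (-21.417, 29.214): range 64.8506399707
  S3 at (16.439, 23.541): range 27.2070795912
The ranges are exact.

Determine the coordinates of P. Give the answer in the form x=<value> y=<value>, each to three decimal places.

x=43.402 y=27.179

eq1: (x + 20.906)² + (y − 36.528)² = 64.9836898981²
eq2: (x + 21.417)² + (y − 29.214)² = 64.8506399707²
eq3: (x − 16.439)² + (y − 23.541)² = 27.2070795912²
eq3−eq2, eq3−eq1 (x²,y² cancel):
  -75.712·x + 11.346·y = -2977.654042
  -74.690·x + 25.974·y = -2535.718555
det = -75.712·25.974 − 11.346·-74.690 = -1119.110748
x = (-2977.654042·25.974 − 11.346·-2535.718555) / -1119.110748 = 43.401713
y = (-75.712·-2535.718555 − -2977.654042·-74.690) / -1119.110748 = 27.179309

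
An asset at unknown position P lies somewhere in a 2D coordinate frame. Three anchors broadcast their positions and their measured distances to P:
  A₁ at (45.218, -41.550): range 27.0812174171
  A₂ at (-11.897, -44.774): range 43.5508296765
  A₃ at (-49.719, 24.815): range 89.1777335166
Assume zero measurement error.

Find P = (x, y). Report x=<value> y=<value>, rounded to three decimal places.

eq1: (x − 45.218)² + (y + 41.550)² = 27.0812174171²
eq2: (x + 11.897)² + (y + 44.774)² = 43.5508296765²
eq3: (x + 49.719)² + (y − 24.815)² = 89.1777335166²
eq1−eq2, eq1−eq3 (x²,y² cancel):
  -114.230·x − 6.448·y = -2788.102768
  -189.874·x + 132.730·y = -7902.582656
det = -114.230·132.730 − -6.448·-189.874 = -16386.055452
x = (-2788.102768·132.730 − -6.448·-7902.582656) / -16386.055452 = 25.693843
y = (-114.230·-7902.582656 − -2788.102768·-189.874) / -16386.055452 = -22.783018

x=25.694 y=-22.783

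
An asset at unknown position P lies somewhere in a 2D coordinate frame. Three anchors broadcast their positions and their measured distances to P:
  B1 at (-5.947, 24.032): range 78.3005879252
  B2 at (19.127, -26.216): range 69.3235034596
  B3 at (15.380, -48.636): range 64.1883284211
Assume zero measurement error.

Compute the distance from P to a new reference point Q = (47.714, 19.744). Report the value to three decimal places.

eq1: (x + 5.947)² + (y − 24.032)² = 78.3005879252²
eq2: (x − 19.127)² + (y + 26.216)² = 69.3235034596²
eq3: (x − 15.380)² + (y + 48.636)² = 64.1883284211²
eq1−eq3, eq1−eq2 (x²,y² cancel):
  42.654·x − 145.336·y = 3999.941627
  50.148·x − 100.496·y = 1765.450890
det = 42.654·-100.496 − -145.336·50.148 = 3001.753344
x = (3999.941627·-100.496 − -145.336·1765.450890) / 3001.753344 = -48.436546
y = (42.654·1765.450890 − 3999.941627·50.148) / 3001.753344 = -41.737450
|P − Q| = √((-48.436546 − 47.714)² + (-41.737450 − 19.744)²) = 114.126667

114.127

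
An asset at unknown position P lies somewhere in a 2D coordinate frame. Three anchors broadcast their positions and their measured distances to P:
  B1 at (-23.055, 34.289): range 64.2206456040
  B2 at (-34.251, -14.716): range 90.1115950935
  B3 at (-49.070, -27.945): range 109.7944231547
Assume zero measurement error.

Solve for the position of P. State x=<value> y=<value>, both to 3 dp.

eq1: (x + 23.055)² + (y − 34.289)² = 64.2206456040²
eq2: (x + 34.251)² + (y + 14.716)² = 90.1115950935²
eq3: (x + 49.070)² + (y + 27.945)² = 109.7944231547²
eq2−eq3, eq2−eq1 (x²,y² cancel):
  -29.638·x − 26.458·y = -2135.619518
  22.392·x + 98.010·y = 4313.385138
det = -29.638·98.010 − -26.458·22.392 = -2312.372844
x = (-2135.619518·98.010 − -26.458·4313.385138) / -2312.372844 = 41.164869
y = (-29.638·4313.385138 − -2135.619518·22.392) / -2312.372844 = 34.604850

x=41.165 y=34.605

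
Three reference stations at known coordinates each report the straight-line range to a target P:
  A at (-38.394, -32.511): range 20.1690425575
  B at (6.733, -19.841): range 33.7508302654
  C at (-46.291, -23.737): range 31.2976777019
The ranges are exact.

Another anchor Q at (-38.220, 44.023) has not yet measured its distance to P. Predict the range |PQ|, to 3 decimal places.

86.551

eq1: (x + 38.394)² + (y + 32.511)² = 20.1690425575²
eq2: (x − 6.733)² + (y + 19.841)² = 33.7508302654²
eq3: (x + 46.291)² + (y + 23.737)² = 31.2976777019²
eq1−eq2, eq1−eq3 (x²,y² cancel):
  90.254·x + 25.340·y = -2824.394053
  -15.794·x + 17.548·y = -397.516859
det = 90.254·17.548 − 25.340·-15.794 = 1983.997152
x = (-2824.394053·17.548 − 25.340·-397.516859) / 1983.997152 = -19.903955
y = (90.254·-397.516859 − -2824.394053·-15.794) / 1983.997152 = -40.567582
|P − Q| = √((-19.903955 − -38.220)² + (-40.567582 − 44.023)²) = 86.550817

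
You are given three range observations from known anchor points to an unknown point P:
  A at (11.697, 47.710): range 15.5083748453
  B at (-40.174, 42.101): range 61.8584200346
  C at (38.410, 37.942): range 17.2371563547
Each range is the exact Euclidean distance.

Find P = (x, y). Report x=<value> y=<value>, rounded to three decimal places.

x=21.338 y=35.562

eq1: (x − 11.697)² + (y − 47.710)² = 15.5083748453²
eq2: (x + 40.174)² + (y − 42.101)² = 61.8584200346²
eq3: (x − 38.410)² + (y − 37.942)² = 17.2371563547²
eq2−eq1, eq2−eq3 (x²,y² cancel):
  103.742·x + 11.218·y = 2612.573871
  157.168·x − 8.318·y = 3057.823557
det = 103.742·-8.318 − 11.218·157.168 = -2626.036580
x = (2612.573871·-8.318 − 11.218·3057.823557) / -2626.036580 = 21.337880
y = (103.742·3057.823557 − 2612.573871·157.168) / -2626.036580 = 35.562444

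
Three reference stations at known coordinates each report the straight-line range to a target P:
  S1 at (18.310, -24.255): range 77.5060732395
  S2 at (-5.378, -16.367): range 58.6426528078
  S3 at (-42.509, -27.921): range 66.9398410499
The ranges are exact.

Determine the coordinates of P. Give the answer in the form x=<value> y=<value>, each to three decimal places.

eq1: (x − 18.310)² + (y + 24.255)² = 77.5060732395²
eq2: (x + 5.378)² + (y + 16.367)² = 58.6426528078²
eq3: (x + 42.509)² + (y + 27.921)² = 66.9398410499²
eq2−eq3, eq2−eq1 (x²,y² cancel):
  -74.262·x − 23.108·y = 1247.814158
  47.376·x − 15.776·y = -1941.471109
det = -74.262·-15.776 − -23.108·47.376 = 2266.321920
x = (1247.814158·-15.776 − -23.108·-1941.471109) / 2266.321920 = -28.481845
y = (-74.262·-1941.471109 − 1247.814158·47.376) / 2266.321920 = 37.532657

x=-28.482 y=37.533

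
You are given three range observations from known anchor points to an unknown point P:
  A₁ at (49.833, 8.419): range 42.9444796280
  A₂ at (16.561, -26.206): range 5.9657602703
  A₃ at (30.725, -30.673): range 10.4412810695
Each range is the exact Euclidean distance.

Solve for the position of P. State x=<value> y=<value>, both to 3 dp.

eq1: (x − 49.833)² + (y − 8.419)² = 42.9444796280²
eq2: (x − 16.561)² + (y + 26.206)² = 5.9657602703²
eq3: (x − 30.725)² + (y + 30.673)² = 10.4412810695²
eq1−eq3, eq1−eq2 (x²,y² cancel):
  -38.216·x − 78.184·y = 1065.859084
  -66.544·x − 69.250·y = 215.451742
det = -38.216·-69.250 − -78.184·-66.544 = -2556.218096
x = (1065.859084·-69.250 − -78.184·215.451742) / -2556.218096 = 22.285212
y = (-38.216·215.451742 − 1065.859084·-66.544) / -2556.218096 = -24.525616

x=22.285 y=-24.526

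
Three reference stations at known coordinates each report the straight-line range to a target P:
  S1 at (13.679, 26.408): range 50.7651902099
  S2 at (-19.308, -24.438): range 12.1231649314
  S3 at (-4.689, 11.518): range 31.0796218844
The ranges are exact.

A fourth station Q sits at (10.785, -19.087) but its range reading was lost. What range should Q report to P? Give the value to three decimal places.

19.091

eq1: (x − 13.679)² + (y − 26.408)² = 50.7651902099²
eq2: (x + 19.308)² + (y + 24.438)² = 12.1231649314²
eq3: (x + 4.689)² + (y − 11.518)² = 31.0796218844²
eq2−eq1, eq2−eq3 (x²,y² cancel):
  65.974·x + 101.692·y = -2515.650612
  29.238·x + 71.912·y = -1634.335432
det = 65.974·71.912 − 101.692·29.238 = 1771.051592
x = (-2515.650612·71.912 − 101.692·-1634.335432) / 1771.051592 = -8.303896
y = (65.974·-1634.335432 − -2515.650612·29.238) / 1771.051592 = -19.350680
|P − Q| = √((-8.303896 − 10.785)² + (-19.350680 − -19.087)²) = 19.090717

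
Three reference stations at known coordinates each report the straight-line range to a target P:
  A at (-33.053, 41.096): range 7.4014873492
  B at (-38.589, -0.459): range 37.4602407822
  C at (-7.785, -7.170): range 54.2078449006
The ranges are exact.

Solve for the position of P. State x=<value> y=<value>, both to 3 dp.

x=-39.215 y=36.996

eq1: (x + 33.053)² + (y − 41.096)² = 7.4014873492²
eq2: (x + 38.589)² + (y + 0.459)² = 37.4602407822²
eq3: (x + 7.785)² + (y + 7.170)² = 54.2078449006²
eq3−eq1, eq3−eq2 (x²,y² cancel):
  -50.536·x + 96.532·y = 5553.075334
  -61.608·x + 13.422·y = 2912.527286
det = -50.536·13.422 − 96.532·-61.608 = 5268.849264
x = (5553.075334·13.422 − 96.532·2912.527286) / 5268.849264 = -39.215149
y = (-50.536·2912.527286 − 5553.075334·-61.608) / 5268.849264 = 36.996007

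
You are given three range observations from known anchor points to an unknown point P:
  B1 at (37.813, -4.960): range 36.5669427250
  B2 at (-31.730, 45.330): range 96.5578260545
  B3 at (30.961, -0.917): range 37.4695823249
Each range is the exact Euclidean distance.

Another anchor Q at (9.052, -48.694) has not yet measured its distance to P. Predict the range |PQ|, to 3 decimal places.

15.957

eq1: (x − 37.813)² + (y + 4.960)² = 36.5669427250²
eq2: (x + 31.730)² + (y − 45.330)² = 96.5578260545²
eq3: (x − 30.961)² + (y + 0.917)² = 37.4695823249²
eq1−eq2, eq1−eq3 (x²,y² cancel):
  -139.086·x + 100.580·y = -6379.095241
  -13.704·x + 8.086·y = -561.828458
det = -139.086·8.086 − 100.580·-13.704 = 253.698924
x = (-6379.095241·8.086 − 100.580·-561.828458) / 253.698924 = 19.422007
y = (-139.086·-561.828458 − -6379.095241·-13.704) / 253.698924 = -36.565580
|P − Q| = √((19.422007 − 9.052)² + (-36.565580 − -48.694)²) = 15.957306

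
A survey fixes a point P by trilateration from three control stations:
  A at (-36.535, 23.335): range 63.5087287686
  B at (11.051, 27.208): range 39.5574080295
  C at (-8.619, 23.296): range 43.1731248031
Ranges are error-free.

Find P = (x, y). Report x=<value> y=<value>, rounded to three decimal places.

eq1: (x + 36.535)² + (y − 23.335)² = 63.5087287686²
eq2: (x − 11.051)² + (y − 27.208)² = 39.5574080295²
eq3: (x + 8.619)² + (y − 23.296)² = 43.1731248031²
eq3−eq1, eq3−eq2 (x²,y² cancel):
  -55.832·x + 0.078·y = -907.102252
  39.340·x + 7.824·y = 544.539263
det = -55.832·7.824 − 0.078·39.340 = -439.898088
x = (-907.102252·7.824 − 0.078·544.539263) / -439.898088 = 16.230218
y = (-55.832·544.539263 − -907.102252·39.340) / -439.898088 = -12.008887

x=16.230 y=-12.009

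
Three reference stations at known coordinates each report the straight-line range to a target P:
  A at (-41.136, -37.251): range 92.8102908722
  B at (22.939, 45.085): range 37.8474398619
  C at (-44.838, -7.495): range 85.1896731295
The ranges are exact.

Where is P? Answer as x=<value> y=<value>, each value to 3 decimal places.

x=38.419 y=10.548

eq1: (x + 41.136)² + (y + 37.251)² = 92.8102908722²
eq2: (x − 22.939)² + (y − 45.085)² = 37.8474398619²
eq3: (x + 44.838)² + (y + 7.495)² = 85.1896731295²
eq2−eq3, eq2−eq1 (x²,y² cancel):
  -135.554·x − 105.160·y = -6317.085381
  -128.150·x − 164.672·y = -6660.368837
det = -135.554·-164.672 − -105.160·-128.150 = 8845.694288
x = (-6317.085381·-164.672 − -105.160·-6660.368837) / 8845.694288 = 38.418996
y = (-135.554·-6660.368837 − -6317.085381·-128.150) / 8845.694288 = 10.548086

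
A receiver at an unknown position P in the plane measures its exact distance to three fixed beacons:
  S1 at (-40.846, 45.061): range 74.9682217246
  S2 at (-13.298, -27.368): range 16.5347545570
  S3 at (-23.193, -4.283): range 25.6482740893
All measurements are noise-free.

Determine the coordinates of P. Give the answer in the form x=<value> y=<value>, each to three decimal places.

eq1: (x + 40.846)² + (y − 45.061)² = 74.9682217246²
eq2: (x + 13.298)² + (y + 27.368)² = 16.5347545570²
eq3: (x + 23.193)² + (y + 4.283)² = 25.6482740893²
eq2−eq3, eq2−eq1 (x²,y² cancel):
  -19.790·x + 46.170·y = -754.020745
  -55.096·x + 144.858·y = -2573.790951
det = -19.790·144.858 − 46.170·-55.096 = -322.957500
x = (-754.020745·144.858 − 46.170·-2573.790951) / -322.957500 = -29.743824
y = (-19.790·-2573.790951 − -754.020745·-55.096) / -322.957500 = -29.080594

x=-29.744 y=-29.081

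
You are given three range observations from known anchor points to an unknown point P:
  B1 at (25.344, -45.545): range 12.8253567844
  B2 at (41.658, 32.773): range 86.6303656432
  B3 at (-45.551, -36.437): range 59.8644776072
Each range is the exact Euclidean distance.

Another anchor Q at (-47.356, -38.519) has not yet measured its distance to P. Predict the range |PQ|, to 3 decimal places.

61.241

eq1: (x − 25.344)² + (y + 45.545)² = 12.8253567844²
eq2: (x − 41.658)² + (y − 32.773)² = 86.6303656432²
eq3: (x + 45.551)² + (y + 36.437)² = 59.8644776072²
eq1−eq3, eq1−eq2 (x²,y² cancel):
  -141.790·x + 18.216·y = -2733.382694
  32.628·x + 156.636·y = -7247.537343
det = -141.790·156.636 − 18.216·32.628 = -22803.770088
x = (-2733.382694·156.636 − 18.216·-7247.537343) / -22803.770088 = 12.985791
y = (-141.790·-7247.537343 − -2733.382694·32.628) / -22803.770088 = -48.974934
|P − Q| = √((12.985791 − -47.356)² + (-48.974934 − -38.519)²) = 61.240985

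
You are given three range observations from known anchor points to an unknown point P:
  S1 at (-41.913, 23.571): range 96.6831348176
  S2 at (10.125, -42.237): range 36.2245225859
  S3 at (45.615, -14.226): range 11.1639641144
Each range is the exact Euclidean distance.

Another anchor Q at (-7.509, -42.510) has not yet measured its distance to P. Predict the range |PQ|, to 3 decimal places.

eq1: (x + 41.913)² + (y − 23.571)² = 96.6831348176²
eq2: (x − 10.125)² + (y + 42.237)² = 36.2245225859²
eq3: (x − 45.615)² + (y + 14.226)² = 11.1639641144²
eq3−eq1, eq3−eq2 (x²,y² cancel):
  -175.056·x + 75.594·y = -9193.810154
  -70.980·x − 56.022·y = -1584.209449
det = -175.056·-56.022 − 75.594·-70.980 = 15172.649352
x = (-9193.810154·-56.022 − 75.594·-1584.209449) / 15172.649352 = 41.839256
y = (-175.056·-1584.209449 − -9193.810154·-70.980) / 15172.649352 = -24.732086
|P − Q| = √((41.839256 − -7.509)² + (-24.732086 − -42.510)²) = 52.452880

52.453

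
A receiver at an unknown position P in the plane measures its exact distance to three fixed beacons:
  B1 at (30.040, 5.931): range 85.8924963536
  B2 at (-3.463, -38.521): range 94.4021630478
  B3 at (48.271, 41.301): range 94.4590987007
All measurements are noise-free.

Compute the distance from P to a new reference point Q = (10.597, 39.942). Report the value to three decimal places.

56.975

eq1: (x − 30.040)² + (y − 5.931)² = 85.8924963536²
eq2: (x + 3.463)² + (y + 38.521)² = 94.4021630478²
eq3: (x − 48.271)² + (y − 41.301)² = 94.4590987007²
eq1−eq2, eq1−eq3 (x²,y² cancel):
  -67.006·x − 88.904·y = -975.966009
  36.462·x + 70.740·y = 1553.283283
det = -67.006·70.740 − -88.904·36.462 = -1498.386792
x = (-975.966009·70.740 − -88.904·1553.283283) / -1498.386792 = -46.085071
y = (-67.006·1553.283283 − -975.966009·36.462) / -1498.386792 = 45.711580
|P − Q| = √((-46.085071 − 10.597)² + (45.711580 − 39.942)²) = 56.974952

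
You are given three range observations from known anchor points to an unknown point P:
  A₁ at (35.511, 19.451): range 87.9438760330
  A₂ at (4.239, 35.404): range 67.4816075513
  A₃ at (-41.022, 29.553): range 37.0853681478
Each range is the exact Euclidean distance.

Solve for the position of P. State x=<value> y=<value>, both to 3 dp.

x=-48.428 y=-6.785

eq1: (x − 35.511)² + (y − 19.451)² = 87.9438760330²
eq2: (x − 4.239)² + (y − 35.404)² = 67.4816075513²
eq3: (x + 41.022)² + (y − 29.553)² = 37.0853681478²
eq1−eq3, eq1−eq2 (x²,y² cancel):
  -153.066·x + 20.204·y = 7275.612572
  -62.544·x + 31.906·y = 2812.397789
det = -153.066·31.906 − 20.204·-62.544 = -3620.084820
x = (7275.612572·31.906 − 20.204·2812.397789) / -3620.084820 = -48.428150
y = (-153.066·2812.397789 − 7275.612572·-62.544) / -3620.084820 = -6.785320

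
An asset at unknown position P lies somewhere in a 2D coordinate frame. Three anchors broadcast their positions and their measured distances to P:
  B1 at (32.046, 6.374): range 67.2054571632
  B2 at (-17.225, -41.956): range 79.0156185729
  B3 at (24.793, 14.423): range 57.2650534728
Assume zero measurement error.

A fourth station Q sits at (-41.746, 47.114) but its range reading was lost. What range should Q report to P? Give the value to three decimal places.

17.388

eq1: (x − 32.046)² + (y − 6.374)² = 67.2054571632²
eq2: (x + 17.225)² + (y + 41.956)² = 79.0156185729²
eq3: (x − 24.793)² + (y − 14.423)² = 57.2650534728²
eq1−eq2, eq1−eq3 (x²,y² cancel):
  -98.542·x − 96.660·y = -737.461937
  -14.506·x + 16.098·y = 992.428909
det = -98.542·16.098 − -96.660·-14.506 = -2988.479076
x = (-737.461937·16.098 − -96.660·992.428909) / -2988.479076 = -28.126854
y = (-98.542·992.428909 − -737.461937·-14.506) / -2988.479076 = 36.303936
|P − Q| = √((-28.126854 − -41.746)² + (36.303936 − 47.114)²) = 17.387887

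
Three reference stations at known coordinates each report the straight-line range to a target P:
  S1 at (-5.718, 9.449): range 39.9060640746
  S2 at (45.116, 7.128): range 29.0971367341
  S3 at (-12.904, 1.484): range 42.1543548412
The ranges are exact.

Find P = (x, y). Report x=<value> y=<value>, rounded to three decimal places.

x=25.981 y=-14.792

eq1: (x + 5.718)² + (y − 9.449)² = 39.9060640746²
eq2: (x − 45.116)² + (y − 7.128)² = 29.0971367341²
eq3: (x + 12.904)² + (y − 1.484)² = 42.1543548412²
eq3−eq1, eq3−eq2 (x²,y² cancel):
  14.372·x + 15.930·y = 137.759335
  116.040·x + 11.288·y = 2847.892634
det = 14.372·11.288 − 15.930·116.040 = -1686.286064
x = (137.759335·11.288 − 15.930·2847.892634) / -1686.286064 = 25.981299
y = (14.372·2847.892634 − 137.759335·116.040) / -1686.286064 = -14.792460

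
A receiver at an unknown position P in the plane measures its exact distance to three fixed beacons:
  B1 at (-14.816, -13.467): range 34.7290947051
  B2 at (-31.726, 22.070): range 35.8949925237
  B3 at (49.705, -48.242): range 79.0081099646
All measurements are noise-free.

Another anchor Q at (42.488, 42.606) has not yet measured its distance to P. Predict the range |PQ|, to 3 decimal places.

eq1: (x + 14.816)² + (y + 13.467)² = 34.7290947051²
eq2: (x + 31.726)² + (y − 22.070)² = 35.8949925237²
eq3: (x − 49.705)² + (y + 48.242)² = 79.0081099646²
eq1−eq3, eq1−eq2 (x²,y² cancel):
  129.042·x − 69.550·y = -639.167777
  -33.820·x + 71.074·y = 1010.409562
det = 129.042·71.074 − -69.550·-33.820 = 6819.350108
x = (-639.167777·71.074 − -69.550·1010.409562) / 6819.350108 = 3.643423
y = (129.042·1010.409562 − -639.167777·-33.820) / 6819.350108 = 15.949997
|P − Q| = √((3.643423 − 42.488)² + (15.949997 − 42.606)²) = 47.110972

47.111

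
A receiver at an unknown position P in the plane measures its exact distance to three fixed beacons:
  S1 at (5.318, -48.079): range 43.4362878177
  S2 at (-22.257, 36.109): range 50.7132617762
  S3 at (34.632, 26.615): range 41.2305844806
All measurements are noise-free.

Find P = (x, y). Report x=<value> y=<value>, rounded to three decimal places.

x=7.830 y=-4.715

eq1: (x − 5.318)² + (y + 48.079)² = 43.4362878177²
eq2: (x + 22.257)² + (y − 36.109)² = 50.7132617762²
eq3: (x − 34.632)² + (y − 26.615)² = 41.2305844806²
eq2−eq3, eq2−eq1 (x²,y² cancel):
  113.778·x − 18.988·y = 980.373542
  55.150·x − 168.376·y = 1225.761256
det = 113.778·-168.376 − -18.988·55.150 = -18110.296328
x = (980.373542·-168.376 − -18.988·1225.761256) / -18110.296328 = 7.829614
y = (113.778·1225.761256 − 980.373542·55.150) / -18110.296328 = -4.715387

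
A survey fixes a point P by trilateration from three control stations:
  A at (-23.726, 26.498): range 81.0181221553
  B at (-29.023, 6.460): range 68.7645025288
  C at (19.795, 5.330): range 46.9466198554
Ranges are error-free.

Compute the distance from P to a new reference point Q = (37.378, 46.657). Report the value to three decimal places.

eq1: (x + 23.726)² + (y − 26.498)² = 81.0181221553²
eq2: (x + 29.023)² + (y − 6.460)² = 68.7645025288²
eq3: (x − 19.795)² + (y − 5.330)² = 46.9466198554²
eq1−eq2, eq1−eq3 (x²,y² cancel):
  -10.594·x − 40.076·y = 1454.378359
  87.042·x − 42.336·y = 3515.134847
det = -10.594·-42.336 − -40.076·87.042 = 3936.802776
x = (1454.378359·-42.336 − -40.076·3515.134847) / 3936.802776 = 20.143245
y = (-10.594·3515.134847 − 1454.378359·87.042) / 3936.802776 = -41.615328
|P − Q| = √((20.143245 − 37.378)² + (-41.615328 − 46.657)²) = 89.939094

89.939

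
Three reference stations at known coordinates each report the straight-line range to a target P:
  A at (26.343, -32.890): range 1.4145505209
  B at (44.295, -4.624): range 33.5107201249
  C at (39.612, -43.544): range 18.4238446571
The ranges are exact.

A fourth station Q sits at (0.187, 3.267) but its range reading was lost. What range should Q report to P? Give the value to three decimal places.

eq1: (x − 26.343)² + (y + 32.890)² = 1.4145505209²
eq2: (x − 44.295)² + (y + 4.624)² = 33.5107201249²
eq3: (x − 39.612)² + (y + 43.544)² = 18.4238446571²
eq3−eq2, eq3−eq1 (x²,y² cancel):
  9.366·x + 77.840·y = -2265.292390
  -26.538·x + 21.308·y = -1352.047632
det = 9.366·21.308 − 77.840·-26.538 = 2265.288648
x = (-2265.292390·21.308 − 77.840·-1352.047632) / 2265.288648 = 25.151116
y = (9.366·-1352.047632 − -2265.292390·-26.538) / 2265.288648 = -32.128183
|P − Q| = √((25.151116 − 0.187)² + (-32.128183 − 3.267)²) = 43.313116

43.313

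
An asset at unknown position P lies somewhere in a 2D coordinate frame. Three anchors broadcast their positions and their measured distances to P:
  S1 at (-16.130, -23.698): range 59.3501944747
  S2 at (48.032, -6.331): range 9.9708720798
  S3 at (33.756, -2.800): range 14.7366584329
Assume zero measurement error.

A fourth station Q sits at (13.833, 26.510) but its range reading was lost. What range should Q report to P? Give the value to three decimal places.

50.168

eq1: (x + 16.130)² + (y + 23.698)² = 59.3501944747²
eq2: (x − 48.032)² + (y + 6.331)² = 9.9708720798²
eq3: (x − 33.756)² + (y + 2.800)² = 14.7366584329²
eq2−eq3, eq2−eq1 (x²,y² cancel):
  -28.552·x + 7.062·y = -1317.597861
  -128.324·x − 34.734·y = -4948.409775
det = -28.552·-34.734 − 7.062·-128.324 = 1897.949256
x = (-1317.597861·-34.734 − 7.062·-4948.409775) / 1897.949256 = 42.525433
y = (-28.552·-4948.409775 − -1317.597861·-128.324) / 1897.949256 = -14.643401
|P − Q| = √((42.525433 − 13.833)² + (-14.643401 − 26.510)²) = 50.168298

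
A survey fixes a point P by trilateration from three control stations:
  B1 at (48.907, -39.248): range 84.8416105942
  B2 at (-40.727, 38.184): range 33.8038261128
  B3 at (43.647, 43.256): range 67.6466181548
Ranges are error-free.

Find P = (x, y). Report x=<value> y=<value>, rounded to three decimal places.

x=-17.270 y=13.843

eq1: (x − 48.907)² + (y + 39.248)² = 84.8416105942²
eq2: (x + 40.727)² + (y − 38.184)² = 33.8038261128²
eq3: (x − 43.647)² + (y − 43.256)² = 67.6466181548²
eq1−eq2, eq1−eq3 (x²,y² cancel):
  -179.268·x + 154.864·y = 5239.806460
  -10.520·x + 165.008·y = 2465.875932
det = -179.268·165.008 − 154.864·-10.520 = -27951.484864
x = (5239.806460·165.008 − 154.864·2465.875932) / -27951.484864 = -17.270445
y = (-179.268·2465.875932 − 5239.806460·-10.520) / -27951.484864 = 13.842910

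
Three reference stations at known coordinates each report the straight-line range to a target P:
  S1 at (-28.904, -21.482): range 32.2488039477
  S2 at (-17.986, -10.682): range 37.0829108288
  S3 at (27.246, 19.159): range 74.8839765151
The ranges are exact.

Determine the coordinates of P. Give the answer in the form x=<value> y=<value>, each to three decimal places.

x=-8.638 y=-46.567

eq1: (x + 28.904)² + (y + 21.482)² = 32.2488039477²
eq2: (x + 17.986)² + (y + 10.682)² = 37.0829108288²
eq3: (x − 27.246)² + (y − 19.159)² = 74.8839765151²
eq2−eq1, eq2−eq3 (x²,y² cancel):
  -21.836·x − 21.600·y = 1194.473139
  90.464·x + 59.682·y = -3560.657186
det = -21.836·59.682 − -21.600·90.464 = 650.806248
x = (1194.473139·59.682 − -21.600·-3560.657186) / 650.806248 = -8.637977
y = (-21.836·-3560.657186 − 1194.473139·90.464) / 650.806248 = -46.567328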